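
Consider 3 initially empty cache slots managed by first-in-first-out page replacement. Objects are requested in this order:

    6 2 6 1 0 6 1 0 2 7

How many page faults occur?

7

6 -> miss, frames {6}
2 -> miss, frames {6,2}
6 -> hit
1 -> miss, frames {6,2,1}
0 -> miss, evict 6, frames {2,1,0}
6 -> miss, evict 2, frames {1,0,6}
1 -> hit
0 -> hit
2 -> miss, evict 1, frames {0,6,2}
7 -> miss, evict 0, frames {6,2,7}
Page faults: 7.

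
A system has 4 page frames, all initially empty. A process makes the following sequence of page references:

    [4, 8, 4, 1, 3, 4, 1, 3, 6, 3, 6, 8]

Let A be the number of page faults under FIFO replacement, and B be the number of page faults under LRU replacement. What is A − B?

Under FIFO: F F . F F . . . F . . . → 5 faults.
Under LRU: F F . F F . . . F . . F → 6 faults.
A − B = 5 − 6 = -1.

-1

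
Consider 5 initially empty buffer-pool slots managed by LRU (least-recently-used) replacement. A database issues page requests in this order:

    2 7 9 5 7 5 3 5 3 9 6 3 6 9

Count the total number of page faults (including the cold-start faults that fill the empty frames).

2 -> fault, frames {2}
7 -> fault, frames {2,7}
9 -> fault, frames {2,7,9}
5 -> fault, frames {2,7,9,5}
7 -> hit
5 -> hit
3 -> fault, frames {2,9,7,5,3}
5 -> hit
3 -> hit
9 -> hit
6 -> fault, evict 2, frames {7,5,3,9,6}
3 -> hit
6 -> hit
9 -> hit
Page faults: 6.

6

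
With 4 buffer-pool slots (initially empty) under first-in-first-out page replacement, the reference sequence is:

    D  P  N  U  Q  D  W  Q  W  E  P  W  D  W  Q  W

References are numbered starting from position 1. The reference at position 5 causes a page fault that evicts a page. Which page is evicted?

D

pos 1: D: miss, frames [D]
pos 2: P: miss, frames [D, P]
pos 3: N: miss, frames [D, P, N]
pos 4: U: miss, frames [D, P, N, U]
pos 5: Q: miss, evict D, frames [P, N, U, Q]
At position 5, page D is evicted.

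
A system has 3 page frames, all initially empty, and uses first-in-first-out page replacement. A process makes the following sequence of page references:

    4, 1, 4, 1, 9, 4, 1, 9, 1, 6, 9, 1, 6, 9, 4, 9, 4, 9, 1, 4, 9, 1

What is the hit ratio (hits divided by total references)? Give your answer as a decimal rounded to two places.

0.68

4 → miss, frames (4)
1 → miss, frames (4 1)
4 → hit
1 → hit
9 → miss, frames (4 1 9)
4 → hit
1 → hit
9 → hit
1 → hit
6 → miss, evict 4, frames (1 9 6)
9 → hit
1 → hit
6 → hit
9 → hit
4 → miss, evict 1, frames (9 6 4)
9 → hit
4 → hit
9 → hit
1 → miss, evict 9, frames (6 4 1)
4 → hit
9 → miss, evict 6, frames (4 1 9)
1 → hit
Hits: 15 of 22 references → 15/22 = 0.6818.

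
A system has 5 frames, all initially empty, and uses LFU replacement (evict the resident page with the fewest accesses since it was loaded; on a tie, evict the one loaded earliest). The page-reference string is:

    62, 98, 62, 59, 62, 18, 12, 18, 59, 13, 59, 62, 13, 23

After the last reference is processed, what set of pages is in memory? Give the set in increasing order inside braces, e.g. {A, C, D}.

{13, 18, 23, 59, 62}

62 -> miss, frames (62)
98 -> miss, frames (62 98)
62 -> hit
59 -> miss, frames (62 98 59)
62 -> hit
18 -> miss, frames (62 98 59 18)
12 -> miss, frames (62 98 59 18 12)
18 -> hit
59 -> hit
13 -> miss, evict 98, frames (62 59 18 12 13)
59 -> hit
62 -> hit
13 -> hit
23 -> miss, evict 12, frames (62 59 18 13 23)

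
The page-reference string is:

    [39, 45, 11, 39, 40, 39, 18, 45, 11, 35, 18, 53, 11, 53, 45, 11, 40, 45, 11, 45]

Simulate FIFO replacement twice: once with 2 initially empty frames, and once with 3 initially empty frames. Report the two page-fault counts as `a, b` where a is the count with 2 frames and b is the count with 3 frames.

2 frames: F F F F F . F F F F F F F . F . F . F F → 16 faults.
3 frames: F F F . F F F F F F F F F . F . F . . . → 14 faults.
14 < 16: adding a frame reduced faults, as is typical.

16, 14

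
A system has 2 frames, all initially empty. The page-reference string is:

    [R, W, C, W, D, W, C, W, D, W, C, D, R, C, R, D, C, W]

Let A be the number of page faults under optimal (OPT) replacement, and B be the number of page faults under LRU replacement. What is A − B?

-3

Under OPT: F F F . F . F . F . F . F . . F . F → 10 faults.
Under LRU: F F F . F . F . F . F F F F . F F F → 13 faults.
A − B = 10 − 13 = -3.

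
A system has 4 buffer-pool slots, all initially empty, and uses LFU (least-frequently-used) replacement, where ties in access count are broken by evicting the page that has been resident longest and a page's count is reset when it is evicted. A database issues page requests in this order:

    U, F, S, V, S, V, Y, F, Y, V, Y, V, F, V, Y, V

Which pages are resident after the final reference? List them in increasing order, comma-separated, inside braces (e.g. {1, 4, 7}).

{F, S, V, Y}

U → fault, frames {U}
F → fault, frames {U,F}
S → fault, frames {U,F,S}
V → fault, frames {U,F,S,V}
S → hit
V → hit
Y → fault, evict U, frames {F,S,V,Y}
F → hit
Y → hit
V → hit
Y → hit
V → hit
F → hit
V → hit
Y → hit
V → hit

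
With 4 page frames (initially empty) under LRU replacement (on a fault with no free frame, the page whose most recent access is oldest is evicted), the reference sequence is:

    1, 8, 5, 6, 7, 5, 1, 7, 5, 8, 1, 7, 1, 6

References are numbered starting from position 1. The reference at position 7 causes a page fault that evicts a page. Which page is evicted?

pos 1: 1: fault, frames {1}
pos 2: 8: fault, frames {1,8}
pos 3: 5: fault, frames {1,8,5}
pos 4: 6: fault, frames {1,8,5,6}
pos 5: 7: fault, evict 1, frames {8,5,6,7}
pos 6: 5: hit
pos 7: 1: fault, evict 8, frames {6,7,5,1}
At position 7, page 8 is evicted.

8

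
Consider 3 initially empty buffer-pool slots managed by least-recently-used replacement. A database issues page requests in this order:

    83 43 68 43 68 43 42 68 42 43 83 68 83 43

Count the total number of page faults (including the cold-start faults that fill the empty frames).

6

83: fault, frames (83)
43: fault, frames (83 43)
68: fault, frames (83 43 68)
43: hit
68: hit
43: hit
42: fault, evict 83, frames (68 43 42)
68: hit
42: hit
43: hit
83: fault, evict 68, frames (42 43 83)
68: fault, evict 42, frames (43 83 68)
83: hit
43: hit
Page faults: 6.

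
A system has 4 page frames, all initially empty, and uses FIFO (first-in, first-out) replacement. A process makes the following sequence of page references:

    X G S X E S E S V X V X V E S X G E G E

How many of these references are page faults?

7

X -> fault, frames (X)
G -> fault, frames (X G)
S -> fault, frames (X G S)
X -> hit
E -> fault, frames (X G S E)
S -> hit
E -> hit
S -> hit
V -> fault, evict X, frames (G S E V)
X -> fault, evict G, frames (S E V X)
V -> hit
X -> hit
V -> hit
E -> hit
S -> hit
X -> hit
G -> fault, evict S, frames (E V X G)
E -> hit
G -> hit
E -> hit
Page faults: 7.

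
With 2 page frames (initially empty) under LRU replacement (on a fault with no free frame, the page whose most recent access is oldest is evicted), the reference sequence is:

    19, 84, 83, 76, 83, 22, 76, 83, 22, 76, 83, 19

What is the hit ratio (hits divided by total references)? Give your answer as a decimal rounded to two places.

0.08

19: fault, frames [19]
84: fault, frames [19, 84]
83: fault, evict 19, frames [84, 83]
76: fault, evict 84, frames [83, 76]
83: hit
22: fault, evict 76, frames [83, 22]
76: fault, evict 83, frames [22, 76]
83: fault, evict 22, frames [76, 83]
22: fault, evict 76, frames [83, 22]
76: fault, evict 83, frames [22, 76]
83: fault, evict 22, frames [76, 83]
19: fault, evict 76, frames [83, 19]
Hits: 1 of 12 references → 1/12 = 0.0833.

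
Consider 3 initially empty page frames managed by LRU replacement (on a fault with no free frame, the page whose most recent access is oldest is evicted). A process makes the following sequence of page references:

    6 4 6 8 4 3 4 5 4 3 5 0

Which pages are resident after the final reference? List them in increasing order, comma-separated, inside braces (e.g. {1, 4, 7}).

{0, 3, 5}

6: miss, frames [6]
4: miss, frames [6, 4]
6: hit
8: miss, frames [4, 6, 8]
4: hit
3: miss, evict 6, frames [8, 4, 3]
4: hit
5: miss, evict 8, frames [3, 4, 5]
4: hit
3: hit
5: hit
0: miss, evict 4, frames [3, 5, 0]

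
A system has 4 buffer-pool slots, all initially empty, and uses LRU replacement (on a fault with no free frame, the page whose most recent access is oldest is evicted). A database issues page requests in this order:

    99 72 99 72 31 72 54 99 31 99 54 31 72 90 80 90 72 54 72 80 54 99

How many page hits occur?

99 → fault, frames (99)
72 → fault, frames (99 72)
99 → hit
72 → hit
31 → fault, frames (99 72 31)
72 → hit
54 → fault, frames (99 31 72 54)
99 → hit
31 → hit
99 → hit
54 → hit
31 → hit
72 → hit
90 → fault, evict 99, frames (54 31 72 90)
80 → fault, evict 54, frames (31 72 90 80)
90 → hit
72 → hit
54 → fault, evict 31, frames (80 90 72 54)
72 → hit
80 → hit
54 → hit
99 → fault, evict 90, frames (72 80 54 99)
Hits: 14.

14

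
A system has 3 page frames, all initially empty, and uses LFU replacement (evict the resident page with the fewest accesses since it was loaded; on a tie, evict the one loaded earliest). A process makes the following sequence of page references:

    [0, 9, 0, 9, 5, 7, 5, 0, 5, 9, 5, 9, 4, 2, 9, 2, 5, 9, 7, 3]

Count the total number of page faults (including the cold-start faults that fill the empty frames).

9

0 → miss, frames {0}
9 → miss, frames {0,9}
0 → hit
9 → hit
5 → miss, frames {0,9,5}
7 → miss, evict 5, frames {0,9,7}
5 → miss, evict 7, frames {0,9,5}
0 → hit
5 → hit
9 → hit
5 → hit
9 → hit
4 → miss, evict 0, frames {9,5,4}
2 → miss, evict 4, frames {9,5,2}
9 → hit
2 → hit
5 → hit
9 → hit
7 → miss, evict 2, frames {9,5,7}
3 → miss, evict 7, frames {9,5,3}
Page faults: 9.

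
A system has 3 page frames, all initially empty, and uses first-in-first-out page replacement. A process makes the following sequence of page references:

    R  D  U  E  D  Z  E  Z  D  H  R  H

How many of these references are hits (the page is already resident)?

4

R -> fault, frames (R)
D -> fault, frames (R D)
U -> fault, frames (R D U)
E -> fault, evict R, frames (D U E)
D -> hit
Z -> fault, evict D, frames (U E Z)
E -> hit
Z -> hit
D -> fault, evict U, frames (E Z D)
H -> fault, evict E, frames (Z D H)
R -> fault, evict Z, frames (D H R)
H -> hit
Hits: 4.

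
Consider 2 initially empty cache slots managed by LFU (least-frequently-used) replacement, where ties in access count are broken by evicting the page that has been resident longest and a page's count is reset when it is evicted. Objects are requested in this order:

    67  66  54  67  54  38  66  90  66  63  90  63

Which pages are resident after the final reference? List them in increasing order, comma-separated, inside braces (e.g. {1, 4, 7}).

67: fault, frames [67]
66: fault, frames [67, 66]
54: fault, evict 67, frames [66, 54]
67: fault, evict 66, frames [54, 67]
54: hit
38: fault, evict 67, frames [54, 38]
66: fault, evict 38, frames [54, 66]
90: fault, evict 66, frames [54, 90]
66: fault, evict 90, frames [54, 66]
63: fault, evict 66, frames [54, 63]
90: fault, evict 63, frames [54, 90]
63: fault, evict 90, frames [54, 63]

{54, 63}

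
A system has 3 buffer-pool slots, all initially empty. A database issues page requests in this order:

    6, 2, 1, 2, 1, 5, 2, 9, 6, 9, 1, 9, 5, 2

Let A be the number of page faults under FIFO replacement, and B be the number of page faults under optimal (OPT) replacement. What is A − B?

Under FIFO: F F F . . F . F F . F . F F → 9 faults.
Under OPT: F F F . . F . F . . F . . F → 7 faults.
A − B = 9 − 7 = 2.

2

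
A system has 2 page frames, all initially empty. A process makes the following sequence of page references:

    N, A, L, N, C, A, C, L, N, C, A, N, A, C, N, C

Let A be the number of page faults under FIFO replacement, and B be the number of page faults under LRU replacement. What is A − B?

Under FIFO: F F F F F F . F F F F F . F . . → 12 faults.
Under LRU: F F F F F F . F F F F F . F F . → 13 faults.
A − B = 12 − 13 = -1.

-1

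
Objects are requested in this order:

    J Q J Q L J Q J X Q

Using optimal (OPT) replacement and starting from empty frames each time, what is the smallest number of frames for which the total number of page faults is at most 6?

2

f=1: 10 faults
f=2: 5 faults
f=3: 4 faults
f=4: 4 faults
Smallest f with faults ≤ 6 is 2.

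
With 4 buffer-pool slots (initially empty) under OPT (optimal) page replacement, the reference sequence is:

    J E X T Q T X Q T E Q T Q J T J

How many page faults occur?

J: miss, frames (J)
E: miss, frames (J E)
X: miss, frames (J E X)
T: miss, frames (J E X T)
Q: miss, evict J, frames (E X T Q)
T: hit
X: hit
Q: hit
T: hit
E: hit
Q: hit
T: hit
Q: hit
J: miss, evict Q, frames (E X T J)
T: hit
J: hit
Page faults: 6.

6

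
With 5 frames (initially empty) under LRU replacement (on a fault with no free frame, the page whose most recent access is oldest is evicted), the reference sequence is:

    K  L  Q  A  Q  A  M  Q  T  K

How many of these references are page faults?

K → miss, frames (K)
L → miss, frames (K L)
Q → miss, frames (K L Q)
A → miss, frames (K L Q A)
Q → hit
A → hit
M → miss, frames (K L Q A M)
Q → hit
T → miss, evict K, frames (L A M Q T)
K → miss, evict L, frames (A M Q T K)
Page faults: 7.

7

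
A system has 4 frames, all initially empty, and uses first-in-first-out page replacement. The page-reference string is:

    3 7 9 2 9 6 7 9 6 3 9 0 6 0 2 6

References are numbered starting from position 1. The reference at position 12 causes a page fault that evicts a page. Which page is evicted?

pos 1: 3 -> fault, frames [3]
pos 2: 7 -> fault, frames [3, 7]
pos 3: 9 -> fault, frames [3, 7, 9]
pos 4: 2 -> fault, frames [3, 7, 9, 2]
pos 5: 9 -> hit
pos 6: 6 -> fault, evict 3, frames [7, 9, 2, 6]
pos 7: 7 -> hit
pos 8: 9 -> hit
pos 9: 6 -> hit
pos 10: 3 -> fault, evict 7, frames [9, 2, 6, 3]
pos 11: 9 -> hit
pos 12: 0 -> fault, evict 9, frames [2, 6, 3, 0]
At position 12, page 9 is evicted.

9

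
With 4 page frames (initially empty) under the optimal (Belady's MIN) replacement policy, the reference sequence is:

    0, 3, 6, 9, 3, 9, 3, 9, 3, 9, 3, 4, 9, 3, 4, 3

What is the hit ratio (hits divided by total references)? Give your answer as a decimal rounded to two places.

0.69

0 -> fault, frames {0}
3 -> fault, frames {0,3}
6 -> fault, frames {0,3,6}
9 -> fault, frames {0,3,6,9}
3 -> hit
9 -> hit
3 -> hit
9 -> hit
3 -> hit
9 -> hit
3 -> hit
4 -> fault, evict 6, frames {0,3,9,4}
9 -> hit
3 -> hit
4 -> hit
3 -> hit
Hits: 11 of 16 references → 11/16 = 0.6875.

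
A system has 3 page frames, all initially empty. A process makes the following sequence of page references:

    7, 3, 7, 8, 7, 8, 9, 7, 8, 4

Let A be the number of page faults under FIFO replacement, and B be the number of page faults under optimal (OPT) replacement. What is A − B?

Under FIFO: F F . F . . F F . F → 6 faults.
Under OPT: F F . F . . F . . F → 5 faults.
A − B = 6 − 5 = 1.

1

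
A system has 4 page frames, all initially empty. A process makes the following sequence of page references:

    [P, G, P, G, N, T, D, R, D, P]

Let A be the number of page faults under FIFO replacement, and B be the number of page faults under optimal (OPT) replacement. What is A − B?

Under FIFO: F F . . F F F F . F → 7 faults.
Under OPT: F F . . F F F F . . → 6 faults.
A − B = 7 − 6 = 1.

1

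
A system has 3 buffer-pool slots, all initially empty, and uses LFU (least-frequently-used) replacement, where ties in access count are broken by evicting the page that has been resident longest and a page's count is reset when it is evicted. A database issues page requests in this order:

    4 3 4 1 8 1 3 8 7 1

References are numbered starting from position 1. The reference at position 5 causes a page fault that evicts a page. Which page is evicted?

pos 1: 4 → fault, frames {4}
pos 2: 3 → fault, frames {4,3}
pos 3: 4 → hit
pos 4: 1 → fault, frames {4,3,1}
pos 5: 8 → fault, evict 3, frames {4,1,8}
At position 5, page 3 is evicted.

3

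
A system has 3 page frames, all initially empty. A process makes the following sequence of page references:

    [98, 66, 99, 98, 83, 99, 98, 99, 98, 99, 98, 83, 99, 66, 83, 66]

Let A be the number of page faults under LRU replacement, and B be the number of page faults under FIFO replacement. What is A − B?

Under LRU: F F F . F . . . . . . . . F . . → 5 faults.
Under FIFO: F F F . F . F . . . . . . F . . → 6 faults.
A − B = 5 − 6 = -1.

-1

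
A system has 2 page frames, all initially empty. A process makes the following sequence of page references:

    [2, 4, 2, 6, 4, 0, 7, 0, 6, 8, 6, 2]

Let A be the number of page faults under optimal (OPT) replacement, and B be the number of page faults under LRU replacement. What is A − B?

Under OPT: F F . F . F F . F F . F → 8 faults.
Under LRU: F F . F F F F . F F . F → 9 faults.
A − B = 8 − 9 = -1.

-1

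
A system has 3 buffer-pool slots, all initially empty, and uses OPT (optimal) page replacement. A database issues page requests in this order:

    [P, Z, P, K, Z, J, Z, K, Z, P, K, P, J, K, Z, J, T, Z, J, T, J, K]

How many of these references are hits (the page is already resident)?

P → miss, frames {P}
Z → miss, frames {P,Z}
P → hit
K → miss, frames {P,Z,K}
Z → hit
J → miss, evict P, frames {Z,K,J}
Z → hit
K → hit
Z → hit
P → miss, evict Z, frames {K,J,P}
K → hit
P → hit
J → hit
K → hit
Z → miss, evict P, frames {K,J,Z}
J → hit
T → miss, evict K, frames {J,Z,T}
Z → hit
J → hit
T → hit
J → hit
K → miss, evict T, frames {J,Z,K}
Hits: 14.

14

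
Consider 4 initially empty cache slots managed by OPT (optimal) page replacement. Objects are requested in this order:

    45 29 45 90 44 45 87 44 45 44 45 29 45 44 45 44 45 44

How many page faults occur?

45: miss, frames {45}
29: miss, frames {45,29}
45: hit
90: miss, frames {45,29,90}
44: miss, frames {45,29,90,44}
45: hit
87: miss, evict 90, frames {45,29,44,87}
44: hit
45: hit
44: hit
45: hit
29: hit
45: hit
44: hit
45: hit
44: hit
45: hit
44: hit
Page faults: 5.

5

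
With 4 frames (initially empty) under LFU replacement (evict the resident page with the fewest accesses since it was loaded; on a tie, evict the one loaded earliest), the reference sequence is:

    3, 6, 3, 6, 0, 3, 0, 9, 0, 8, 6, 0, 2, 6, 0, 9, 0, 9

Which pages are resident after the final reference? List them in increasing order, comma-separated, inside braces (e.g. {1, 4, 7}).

3: miss, frames {3}
6: miss, frames {3,6}
3: hit
6: hit
0: miss, frames {3,6,0}
3: hit
0: hit
9: miss, frames {3,6,0,9}
0: hit
8: miss, evict 9, frames {3,6,0,8}
6: hit
0: hit
2: miss, evict 8, frames {3,6,0,2}
6: hit
0: hit
9: miss, evict 2, frames {3,6,0,9}
0: hit
9: hit

{0, 3, 6, 9}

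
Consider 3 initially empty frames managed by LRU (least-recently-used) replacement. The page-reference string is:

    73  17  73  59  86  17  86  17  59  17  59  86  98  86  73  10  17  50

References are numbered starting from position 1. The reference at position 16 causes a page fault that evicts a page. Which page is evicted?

98

pos 1: 73 -> miss, frames [73]
pos 2: 17 -> miss, frames [73, 17]
pos 3: 73 -> hit
pos 4: 59 -> miss, frames [17, 73, 59]
pos 5: 86 -> miss, evict 17, frames [73, 59, 86]
pos 6: 17 -> miss, evict 73, frames [59, 86, 17]
pos 7: 86 -> hit
pos 8: 17 -> hit
pos 9: 59 -> hit
pos 10: 17 -> hit
pos 11: 59 -> hit
pos 12: 86 -> hit
pos 13: 98 -> miss, evict 17, frames [59, 86, 98]
pos 14: 86 -> hit
pos 15: 73 -> miss, evict 59, frames [98, 86, 73]
pos 16: 10 -> miss, evict 98, frames [86, 73, 10]
At position 16, page 98 is evicted.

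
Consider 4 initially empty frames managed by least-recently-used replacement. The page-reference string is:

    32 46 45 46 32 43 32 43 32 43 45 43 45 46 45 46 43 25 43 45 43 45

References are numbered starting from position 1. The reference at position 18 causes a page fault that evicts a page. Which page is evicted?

32

pos 1: 32 -> fault, frames {32}
pos 2: 46 -> fault, frames {32,46}
pos 3: 45 -> fault, frames {32,46,45}
pos 4: 46 -> hit
pos 5: 32 -> hit
pos 6: 43 -> fault, frames {45,46,32,43}
pos 7: 32 -> hit
pos 8: 43 -> hit
pos 9: 32 -> hit
pos 10: 43 -> hit
pos 11: 45 -> hit
pos 12: 43 -> hit
pos 13: 45 -> hit
pos 14: 46 -> hit
pos 15: 45 -> hit
pos 16: 46 -> hit
pos 17: 43 -> hit
pos 18: 25 -> fault, evict 32, frames {45,46,43,25}
At position 18, page 32 is evicted.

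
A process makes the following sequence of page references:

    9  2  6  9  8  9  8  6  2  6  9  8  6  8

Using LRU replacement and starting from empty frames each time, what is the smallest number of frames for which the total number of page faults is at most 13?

2

f=1: 14 faults
f=2: 10 faults
f=3: 7 faults
f=4: 4 faults
Smallest f with faults ≤ 13 is 2.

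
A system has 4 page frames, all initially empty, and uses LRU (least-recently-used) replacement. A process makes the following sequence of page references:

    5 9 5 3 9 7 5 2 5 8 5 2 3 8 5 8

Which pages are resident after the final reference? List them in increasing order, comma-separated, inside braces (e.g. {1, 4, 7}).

5 -> miss, frames {5}
9 -> miss, frames {5,9}
5 -> hit
3 -> miss, frames {9,5,3}
9 -> hit
7 -> miss, frames {5,3,9,7}
5 -> hit
2 -> miss, evict 3, frames {9,7,5,2}
5 -> hit
8 -> miss, evict 9, frames {7,2,5,8}
5 -> hit
2 -> hit
3 -> miss, evict 7, frames {8,5,2,3}
8 -> hit
5 -> hit
8 -> hit

{2, 3, 5, 8}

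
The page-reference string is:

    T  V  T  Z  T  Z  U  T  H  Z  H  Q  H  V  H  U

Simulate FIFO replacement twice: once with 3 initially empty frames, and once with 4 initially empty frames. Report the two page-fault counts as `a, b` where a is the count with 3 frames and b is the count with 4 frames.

3 frames: F F . F . . F F F F . F . F F F → 11 faults.
4 frames: F F . F . . F . F . . F . F . . → 7 faults.
7 < 11: adding a frame reduced faults, as is typical.

11, 7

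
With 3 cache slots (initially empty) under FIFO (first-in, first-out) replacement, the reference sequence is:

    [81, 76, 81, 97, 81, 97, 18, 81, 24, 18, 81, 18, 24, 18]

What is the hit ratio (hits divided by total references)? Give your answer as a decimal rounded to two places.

0.57

81 → fault, frames (81)
76 → fault, frames (81 76)
81 → hit
97 → fault, frames (81 76 97)
81 → hit
97 → hit
18 → fault, evict 81, frames (76 97 18)
81 → fault, evict 76, frames (97 18 81)
24 → fault, evict 97, frames (18 81 24)
18 → hit
81 → hit
18 → hit
24 → hit
18 → hit
Hits: 8 of 14 references → 8/14 = 0.5714.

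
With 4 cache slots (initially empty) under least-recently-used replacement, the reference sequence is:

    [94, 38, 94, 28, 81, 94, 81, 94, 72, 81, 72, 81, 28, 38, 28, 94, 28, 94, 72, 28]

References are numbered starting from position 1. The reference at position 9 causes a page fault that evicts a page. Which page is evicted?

38

pos 1: 94 -> fault, frames {94}
pos 2: 38 -> fault, frames {94,38}
pos 3: 94 -> hit
pos 4: 28 -> fault, frames {38,94,28}
pos 5: 81 -> fault, frames {38,94,28,81}
pos 6: 94 -> hit
pos 7: 81 -> hit
pos 8: 94 -> hit
pos 9: 72 -> fault, evict 38, frames {28,81,94,72}
At position 9, page 38 is evicted.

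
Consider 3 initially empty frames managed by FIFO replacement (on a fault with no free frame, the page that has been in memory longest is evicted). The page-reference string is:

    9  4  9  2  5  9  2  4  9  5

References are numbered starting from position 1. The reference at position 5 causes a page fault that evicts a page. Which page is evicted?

9

pos 1: 9 -> fault, frames (9)
pos 2: 4 -> fault, frames (9 4)
pos 3: 9 -> hit
pos 4: 2 -> fault, frames (9 4 2)
pos 5: 5 -> fault, evict 9, frames (4 2 5)
At position 5, page 9 is evicted.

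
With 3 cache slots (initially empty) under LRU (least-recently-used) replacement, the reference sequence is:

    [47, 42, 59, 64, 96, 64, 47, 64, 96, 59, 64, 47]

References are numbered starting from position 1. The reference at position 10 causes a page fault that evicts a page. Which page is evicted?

47

pos 1: 47 → fault, frames (47)
pos 2: 42 → fault, frames (47 42)
pos 3: 59 → fault, frames (47 42 59)
pos 4: 64 → fault, evict 47, frames (42 59 64)
pos 5: 96 → fault, evict 42, frames (59 64 96)
pos 6: 64 → hit
pos 7: 47 → fault, evict 59, frames (96 64 47)
pos 8: 64 → hit
pos 9: 96 → hit
pos 10: 59 → fault, evict 47, frames (64 96 59)
At position 10, page 47 is evicted.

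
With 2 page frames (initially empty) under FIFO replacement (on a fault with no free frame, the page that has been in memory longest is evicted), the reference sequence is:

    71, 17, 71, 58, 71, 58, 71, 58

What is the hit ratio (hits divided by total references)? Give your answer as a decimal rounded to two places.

71 -> miss, frames (71)
17 -> miss, frames (71 17)
71 -> hit
58 -> miss, evict 71, frames (17 58)
71 -> miss, evict 17, frames (58 71)
58 -> hit
71 -> hit
58 -> hit
Hits: 4 of 8 references → 4/8 = 0.5000.

0.50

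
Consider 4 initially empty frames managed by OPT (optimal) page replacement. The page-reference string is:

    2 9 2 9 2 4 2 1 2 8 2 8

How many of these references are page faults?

2 → miss, frames (2)
9 → miss, frames (2 9)
2 → hit
9 → hit
2 → hit
4 → miss, frames (2 9 4)
2 → hit
1 → miss, frames (2 9 4 1)
2 → hit
8 → miss, evict 1, frames (2 9 4 8)
2 → hit
8 → hit
Page faults: 5.

5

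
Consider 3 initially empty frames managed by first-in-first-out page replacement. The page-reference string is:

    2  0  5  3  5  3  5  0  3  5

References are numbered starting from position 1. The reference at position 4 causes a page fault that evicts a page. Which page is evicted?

pos 1: 2: fault, frames {2}
pos 2: 0: fault, frames {2,0}
pos 3: 5: fault, frames {2,0,5}
pos 4: 3: fault, evict 2, frames {0,5,3}
At position 4, page 2 is evicted.

2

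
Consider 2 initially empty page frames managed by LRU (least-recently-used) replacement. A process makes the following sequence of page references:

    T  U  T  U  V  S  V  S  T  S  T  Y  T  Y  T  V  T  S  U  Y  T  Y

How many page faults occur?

11

T → fault, frames {T}
U → fault, frames {T,U}
T → hit
U → hit
V → fault, evict T, frames {U,V}
S → fault, evict U, frames {V,S}
V → hit
S → hit
T → fault, evict V, frames {S,T}
S → hit
T → hit
Y → fault, evict S, frames {T,Y}
T → hit
Y → hit
T → hit
V → fault, evict Y, frames {T,V}
T → hit
S → fault, evict V, frames {T,S}
U → fault, evict T, frames {S,U}
Y → fault, evict S, frames {U,Y}
T → fault, evict U, frames {Y,T}
Y → hit
Page faults: 11.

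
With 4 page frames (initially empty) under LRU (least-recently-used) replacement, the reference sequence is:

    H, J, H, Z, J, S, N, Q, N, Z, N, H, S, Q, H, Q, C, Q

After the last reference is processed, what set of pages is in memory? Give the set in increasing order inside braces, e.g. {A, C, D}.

H: miss, frames (H)
J: miss, frames (H J)
H: hit
Z: miss, frames (J H Z)
J: hit
S: miss, frames (H Z J S)
N: miss, evict H, frames (Z J S N)
Q: miss, evict Z, frames (J S N Q)
N: hit
Z: miss, evict J, frames (S Q N Z)
N: hit
H: miss, evict S, frames (Q Z N H)
S: miss, evict Q, frames (Z N H S)
Q: miss, evict Z, frames (N H S Q)
H: hit
Q: hit
C: miss, evict N, frames (S H Q C)
Q: hit

{C, H, Q, S}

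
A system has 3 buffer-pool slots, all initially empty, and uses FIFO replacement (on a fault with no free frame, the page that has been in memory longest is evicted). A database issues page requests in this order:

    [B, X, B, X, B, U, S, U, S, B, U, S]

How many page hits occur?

7

B -> fault, frames [B]
X -> fault, frames [B, X]
B -> hit
X -> hit
B -> hit
U -> fault, frames [B, X, U]
S -> fault, evict B, frames [X, U, S]
U -> hit
S -> hit
B -> fault, evict X, frames [U, S, B]
U -> hit
S -> hit
Hits: 7.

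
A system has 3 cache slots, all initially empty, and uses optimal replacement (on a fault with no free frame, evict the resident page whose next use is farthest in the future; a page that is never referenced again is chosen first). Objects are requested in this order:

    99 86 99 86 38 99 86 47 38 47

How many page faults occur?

4

99 → miss, frames {99}
86 → miss, frames {99,86}
99 → hit
86 → hit
38 → miss, frames {99,86,38}
99 → hit
86 → hit
47 → miss, evict 86, frames {99,38,47}
38 → hit
47 → hit
Page faults: 4.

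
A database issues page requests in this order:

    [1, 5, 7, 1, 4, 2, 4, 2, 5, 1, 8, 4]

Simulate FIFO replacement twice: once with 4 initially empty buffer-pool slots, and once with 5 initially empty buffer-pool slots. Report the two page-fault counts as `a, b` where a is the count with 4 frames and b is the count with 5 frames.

7, 6

4 frames: F F F . F F . . . F F . → 7 faults.
5 frames: F F F . F F . . . . F . → 6 faults.
6 < 7: adding a frame reduced faults, as is typical.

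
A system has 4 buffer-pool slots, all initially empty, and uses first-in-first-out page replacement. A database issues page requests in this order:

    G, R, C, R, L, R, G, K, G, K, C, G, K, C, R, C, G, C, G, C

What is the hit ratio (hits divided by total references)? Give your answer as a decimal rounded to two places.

0.60

G: fault, frames {G}
R: fault, frames {G,R}
C: fault, frames {G,R,C}
R: hit
L: fault, frames {G,R,C,L}
R: hit
G: hit
K: fault, evict G, frames {R,C,L,K}
G: fault, evict R, frames {C,L,K,G}
K: hit
C: hit
G: hit
K: hit
C: hit
R: fault, evict C, frames {L,K,G,R}
C: fault, evict L, frames {K,G,R,C}
G: hit
C: hit
G: hit
C: hit
Hits: 12 of 20 references → 12/20 = 0.6000.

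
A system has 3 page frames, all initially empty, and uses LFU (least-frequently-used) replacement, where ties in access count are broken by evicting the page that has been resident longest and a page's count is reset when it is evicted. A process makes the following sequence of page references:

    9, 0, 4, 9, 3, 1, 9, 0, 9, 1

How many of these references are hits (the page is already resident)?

9: miss, frames [9]
0: miss, frames [9, 0]
4: miss, frames [9, 0, 4]
9: hit
3: miss, evict 0, frames [9, 4, 3]
1: miss, evict 4, frames [9, 3, 1]
9: hit
0: miss, evict 3, frames [9, 1, 0]
9: hit
1: hit
Hits: 4.

4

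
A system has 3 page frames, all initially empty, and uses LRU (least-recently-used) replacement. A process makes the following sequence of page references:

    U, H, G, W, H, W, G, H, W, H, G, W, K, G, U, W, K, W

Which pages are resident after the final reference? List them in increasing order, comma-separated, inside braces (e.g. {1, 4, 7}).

U -> fault, frames {U}
H -> fault, frames {U,H}
G -> fault, frames {U,H,G}
W -> fault, evict U, frames {H,G,W}
H -> hit
W -> hit
G -> hit
H -> hit
W -> hit
H -> hit
G -> hit
W -> hit
K -> fault, evict H, frames {G,W,K}
G -> hit
U -> fault, evict W, frames {K,G,U}
W -> fault, evict K, frames {G,U,W}
K -> fault, evict G, frames {U,W,K}
W -> hit

{K, U, W}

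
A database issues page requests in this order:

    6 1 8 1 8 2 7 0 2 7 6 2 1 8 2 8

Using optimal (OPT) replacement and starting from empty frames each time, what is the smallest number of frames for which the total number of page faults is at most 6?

f=1: 16 faults
f=2: 10 faults
f=3: 9 faults
f=4: 8 faults
f=5: 7 faults
f=6: 6 faults
Smallest f with faults ≤ 6 is 6.

6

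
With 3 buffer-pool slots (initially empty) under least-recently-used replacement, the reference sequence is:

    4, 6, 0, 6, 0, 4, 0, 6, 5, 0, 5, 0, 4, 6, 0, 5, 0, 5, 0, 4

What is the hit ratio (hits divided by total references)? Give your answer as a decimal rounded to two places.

4 → fault, frames [4]
6 → fault, frames [4, 6]
0 → fault, frames [4, 6, 0]
6 → hit
0 → hit
4 → hit
0 → hit
6 → hit
5 → fault, evict 4, frames [0, 6, 5]
0 → hit
5 → hit
0 → hit
4 → fault, evict 6, frames [5, 0, 4]
6 → fault, evict 5, frames [0, 4, 6]
0 → hit
5 → fault, evict 4, frames [6, 0, 5]
0 → hit
5 → hit
0 → hit
4 → fault, evict 6, frames [5, 0, 4]
Hits: 12 of 20 references → 12/20 = 0.6000.

0.60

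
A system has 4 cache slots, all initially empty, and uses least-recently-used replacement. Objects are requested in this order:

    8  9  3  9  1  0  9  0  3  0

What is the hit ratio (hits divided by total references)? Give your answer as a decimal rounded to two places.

8 → fault, frames (8)
9 → fault, frames (8 9)
3 → fault, frames (8 9 3)
9 → hit
1 → fault, frames (8 3 9 1)
0 → fault, evict 8, frames (3 9 1 0)
9 → hit
0 → hit
3 → hit
0 → hit
Hits: 5 of 10 references → 5/10 = 0.5000.

0.50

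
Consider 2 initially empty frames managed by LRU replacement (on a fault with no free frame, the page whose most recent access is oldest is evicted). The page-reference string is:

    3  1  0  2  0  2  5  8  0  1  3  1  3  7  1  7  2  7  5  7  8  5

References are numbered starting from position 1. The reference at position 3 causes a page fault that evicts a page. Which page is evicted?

3

pos 1: 3 -> miss, frames [3]
pos 2: 1 -> miss, frames [3, 1]
pos 3: 0 -> miss, evict 3, frames [1, 0]
At position 3, page 3 is evicted.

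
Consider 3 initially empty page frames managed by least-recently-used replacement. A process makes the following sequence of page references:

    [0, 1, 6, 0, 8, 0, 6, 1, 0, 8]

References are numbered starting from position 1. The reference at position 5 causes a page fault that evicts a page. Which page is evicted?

pos 1: 0 -> fault, frames {0}
pos 2: 1 -> fault, frames {0,1}
pos 3: 6 -> fault, frames {0,1,6}
pos 4: 0 -> hit
pos 5: 8 -> fault, evict 1, frames {6,0,8}
At position 5, page 1 is evicted.

1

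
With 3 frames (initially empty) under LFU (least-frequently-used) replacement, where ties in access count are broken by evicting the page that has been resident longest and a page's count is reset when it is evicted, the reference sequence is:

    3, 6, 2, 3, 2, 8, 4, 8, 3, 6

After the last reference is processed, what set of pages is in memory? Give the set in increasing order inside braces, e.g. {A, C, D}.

{2, 3, 6}

3 -> miss, frames (3)
6 -> miss, frames (3 6)
2 -> miss, frames (3 6 2)
3 -> hit
2 -> hit
8 -> miss, evict 6, frames (3 2 8)
4 -> miss, evict 8, frames (3 2 4)
8 -> miss, evict 4, frames (3 2 8)
3 -> hit
6 -> miss, evict 8, frames (3 2 6)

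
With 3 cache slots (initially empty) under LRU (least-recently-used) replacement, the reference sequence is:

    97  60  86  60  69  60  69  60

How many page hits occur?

97: fault, frames [97]
60: fault, frames [97, 60]
86: fault, frames [97, 60, 86]
60: hit
69: fault, evict 97, frames [86, 60, 69]
60: hit
69: hit
60: hit
Hits: 4.

4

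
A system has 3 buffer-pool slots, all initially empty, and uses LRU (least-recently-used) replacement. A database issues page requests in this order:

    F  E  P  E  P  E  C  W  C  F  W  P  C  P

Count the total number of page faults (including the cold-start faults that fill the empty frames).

8

F → miss, frames {F}
E → miss, frames {F,E}
P → miss, frames {F,E,P}
E → hit
P → hit
E → hit
C → miss, evict F, frames {P,E,C}
W → miss, evict P, frames {E,C,W}
C → hit
F → miss, evict E, frames {W,C,F}
W → hit
P → miss, evict C, frames {F,W,P}
C → miss, evict F, frames {W,P,C}
P → hit
Page faults: 8.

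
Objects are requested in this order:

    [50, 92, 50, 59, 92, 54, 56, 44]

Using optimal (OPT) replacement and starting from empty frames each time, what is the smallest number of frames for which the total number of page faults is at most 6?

2

f=1: 8 faults
f=2: 6 faults
f=3: 6 faults
f=4: 6 faults
f=5: 6 faults
f=6: 6 faults
Smallest f with faults ≤ 6 is 2.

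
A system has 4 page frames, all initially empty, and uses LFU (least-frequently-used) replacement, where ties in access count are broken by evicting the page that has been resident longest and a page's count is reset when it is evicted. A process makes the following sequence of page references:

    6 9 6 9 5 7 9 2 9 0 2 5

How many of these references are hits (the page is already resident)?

5

6: miss, frames {6}
9: miss, frames {6,9}
6: hit
9: hit
5: miss, frames {6,9,5}
7: miss, frames {6,9,5,7}
9: hit
2: miss, evict 5, frames {6,9,7,2}
9: hit
0: miss, evict 7, frames {6,9,2,0}
2: hit
5: miss, evict 0, frames {6,9,2,5}
Hits: 5.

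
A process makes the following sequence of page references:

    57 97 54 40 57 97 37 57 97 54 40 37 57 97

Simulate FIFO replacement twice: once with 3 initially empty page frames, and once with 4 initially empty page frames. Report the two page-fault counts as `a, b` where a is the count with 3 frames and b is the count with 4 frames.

3 frames: F F F F F F F . . F F . F F → 11 faults.
4 frames: F F F F . . F F F F F F F F → 12 faults.
12 > 11: adding a frame increased faults — Belady's anomaly.

11, 12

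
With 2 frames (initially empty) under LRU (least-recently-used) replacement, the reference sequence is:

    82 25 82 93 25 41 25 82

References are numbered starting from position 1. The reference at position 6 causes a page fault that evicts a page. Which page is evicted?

pos 1: 82 -> fault, frames (82)
pos 2: 25 -> fault, frames (82 25)
pos 3: 82 -> hit
pos 4: 93 -> fault, evict 25, frames (82 93)
pos 5: 25 -> fault, evict 82, frames (93 25)
pos 6: 41 -> fault, evict 93, frames (25 41)
At position 6, page 93 is evicted.

93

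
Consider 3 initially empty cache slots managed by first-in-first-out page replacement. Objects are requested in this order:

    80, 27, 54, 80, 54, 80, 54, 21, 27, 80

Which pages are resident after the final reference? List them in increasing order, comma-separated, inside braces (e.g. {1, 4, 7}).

{21, 54, 80}

80 -> miss, frames (80)
27 -> miss, frames (80 27)
54 -> miss, frames (80 27 54)
80 -> hit
54 -> hit
80 -> hit
54 -> hit
21 -> miss, evict 80, frames (27 54 21)
27 -> hit
80 -> miss, evict 27, frames (54 21 80)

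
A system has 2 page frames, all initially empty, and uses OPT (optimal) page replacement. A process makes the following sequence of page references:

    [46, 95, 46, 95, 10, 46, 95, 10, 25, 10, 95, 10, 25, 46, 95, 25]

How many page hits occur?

7

46 -> miss, frames {46}
95 -> miss, frames {46,95}
46 -> hit
95 -> hit
10 -> miss, evict 95, frames {46,10}
46 -> hit
95 -> miss, evict 46, frames {10,95}
10 -> hit
25 -> miss, evict 95, frames {10,25}
10 -> hit
95 -> miss, evict 25, frames {10,95}
10 -> hit
25 -> miss, evict 10, frames {95,25}
46 -> miss, evict 25, frames {95,46}
95 -> hit
25 -> miss, evict 46, frames {95,25}
Hits: 7.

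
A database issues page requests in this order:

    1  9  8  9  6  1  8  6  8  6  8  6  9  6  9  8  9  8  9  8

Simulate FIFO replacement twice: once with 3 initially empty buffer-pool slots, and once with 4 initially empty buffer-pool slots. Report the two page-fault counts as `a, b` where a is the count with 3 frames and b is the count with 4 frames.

7, 4

3 frames: F F F . F F . . . . . . F . . F . . . . → 7 faults.
4 frames: F F F . F . . . . . . . . . . . . . . . → 4 faults.
4 < 7: adding a frame reduced faults, as is typical.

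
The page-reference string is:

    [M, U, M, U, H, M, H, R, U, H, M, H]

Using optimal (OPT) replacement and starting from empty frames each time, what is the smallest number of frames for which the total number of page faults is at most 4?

4

f=1: 12 faults
f=2: 6 faults
f=3: 5 faults
f=4: 4 faults
Smallest f with faults ≤ 4 is 4.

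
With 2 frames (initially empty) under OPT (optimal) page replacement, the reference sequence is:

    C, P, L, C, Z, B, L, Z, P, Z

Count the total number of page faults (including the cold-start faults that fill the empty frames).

7

C -> fault, frames [C]
P -> fault, frames [C, P]
L -> fault, evict P, frames [C, L]
C -> hit
Z -> fault, evict C, frames [L, Z]
B -> fault, evict Z, frames [L, B]
L -> hit
Z -> fault, evict B, frames [L, Z]
P -> fault, evict L, frames [Z, P]
Z -> hit
Page faults: 7.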